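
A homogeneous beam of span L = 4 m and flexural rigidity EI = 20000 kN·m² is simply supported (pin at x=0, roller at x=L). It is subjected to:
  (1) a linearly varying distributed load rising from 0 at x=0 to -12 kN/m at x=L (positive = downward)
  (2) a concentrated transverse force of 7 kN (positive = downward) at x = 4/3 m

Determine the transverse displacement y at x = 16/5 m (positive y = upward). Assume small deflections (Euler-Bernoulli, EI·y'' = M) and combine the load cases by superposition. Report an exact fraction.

Load 1 — triangular load w₀=-12 kN/m (0→w₀ over full span):
  y_1 = -w₀x(7L⁴-10L²x²+3x⁴)/(360LEI) = -(-12)·(16/5)·(7·4⁴-10·4²·(16/5)²+3·(16/5)⁴)/(360·4·20000) = 6096/9765625 m
Load 2 — point force P=7 kN at a=4/3 m (b=L-a=8/3):
  y_2 = -Pa(L-x)(2Lx-a²-x²)/(6LEI)  [x>a] = -7·(4/3)·(4-(16/5))·(2·4·(16/5)-(4/3)²-(16/5)²)/(6·4·20000) = -1337/6328125 m
Superposition: y = Σ y_i = 326651/791015625 m ≈ 0.000413 m

y(16/5) = 326651/791015625 m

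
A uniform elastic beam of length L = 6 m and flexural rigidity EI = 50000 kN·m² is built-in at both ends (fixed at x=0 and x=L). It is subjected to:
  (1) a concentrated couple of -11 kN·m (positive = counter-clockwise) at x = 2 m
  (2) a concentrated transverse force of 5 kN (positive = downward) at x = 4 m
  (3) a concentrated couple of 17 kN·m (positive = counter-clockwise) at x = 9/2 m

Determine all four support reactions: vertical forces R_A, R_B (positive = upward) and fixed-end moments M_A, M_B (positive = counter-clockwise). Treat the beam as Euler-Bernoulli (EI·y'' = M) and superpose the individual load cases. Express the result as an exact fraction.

R_A = 881/432 kN, M_A = 1085/144 kN·m, R_B = 1279/432 kN, M_B = -1627/144 kN·m

Load 1 — applied couple M₀=-11 kN·m at a=2 m (b=L-a=4):
  R_A = 6M₀ab/L³ = 6·(-11)·2·4/6³ = -22/9 kN
  M_A = M₀b(2a-b)/L² = (-11)·4·(2·2-4)/6² = 0 kN·m
  R_B = -6M₀ab/L³ = -6·(-11)·2·4/6³ = 22/9 kN
  M_B = M₀a(2b-a)/L² = (-11)·2·(2·4-2)/6² = -11/3 kN·m
Load 2 — point force P=5 kN at a=4 m (b=L-a=2):
  R_A = Pb²(3a+b)/L³ = 5·2²·(3·4+2)/6³ = 35/27 kN
  M_A = Pab²/L² = 5·4·2²/6² = 20/9 kN·m
  R_B = Pa²(a+3b)/L³ = 5·4²·(4+3·2)/6³ = 100/27 kN
  M_B = -Pa²b/L² = -5·4²·2/6² = -40/9 kN·m
Load 3 — applied couple M₀=17 kN·m at a=9/2 m (b=L-a=3/2):
  R_A = 6M₀ab/L³ = 6·17·(9/2)·(3/2)/6³ = 51/16 kN
  M_A = M₀b(2a-b)/L² = 17·(3/2)·(2·(9/2)-(3/2))/6² = 85/16 kN·m
  R_B = -6M₀ab/L³ = -6·17·(9/2)·(3/2)/6³ = -51/16 kN
  M_B = M₀a(2b-a)/L² = 17·(9/2)·(2·(3/2)-(9/2))/6² = -51/16 kN·m
Superposition: R_A = 881/432 kN, M_A = 1085/144 kN·m, R_B = 1279/432 kN, M_B = -1627/144 kN·m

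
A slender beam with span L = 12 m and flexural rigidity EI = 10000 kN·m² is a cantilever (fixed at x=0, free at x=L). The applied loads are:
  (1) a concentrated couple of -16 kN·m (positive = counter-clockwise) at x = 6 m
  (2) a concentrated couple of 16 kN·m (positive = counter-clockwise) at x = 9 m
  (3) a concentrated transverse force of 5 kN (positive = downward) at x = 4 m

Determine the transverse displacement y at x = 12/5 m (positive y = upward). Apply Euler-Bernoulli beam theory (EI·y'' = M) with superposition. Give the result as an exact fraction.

y(12/5) = -72/15625 m

Load 1 — applied couple M₀=-16 kN·m at a=6 m (b=L-a=6):
  y_1 = M₀x²/(2EI)  [x≤a] = (-16)·(12/5)²/(2·10000) = -72/15625 m
Load 2 — applied couple M₀=16 kN·m at a=9 m (b=L-a=3):
  y_2 = M₀x²/(2EI)  [x≤a] = 16·(12/5)²/(2·10000) = 72/15625 m
Load 3 — point force P=5 kN at a=4 m (b=L-a=8):
  y_3 = -Px²(3a-x)/(6EI)  [x≤a] = -5·(12/5)²·(3·4-(12/5))/(6·10000) = -72/15625 m
Superposition: y = Σ y_i = -72/15625 m ≈ -0.004608 m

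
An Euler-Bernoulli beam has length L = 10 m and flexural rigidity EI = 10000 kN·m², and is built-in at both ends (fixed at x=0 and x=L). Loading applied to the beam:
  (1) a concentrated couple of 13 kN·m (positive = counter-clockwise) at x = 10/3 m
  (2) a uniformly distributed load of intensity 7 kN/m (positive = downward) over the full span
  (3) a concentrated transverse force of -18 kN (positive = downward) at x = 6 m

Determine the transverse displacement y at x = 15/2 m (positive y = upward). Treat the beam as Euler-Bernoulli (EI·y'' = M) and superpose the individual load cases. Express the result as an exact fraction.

y(15/2) = -9881/2304000 m

Load 1 — applied couple M₀=13 kN·m at a=10/3 m (b=L-a=20/3):
  y_1 = (R_Ax³/6 - M_Ax²/2 - M₀(x-a)²/2)/EI  [x>a] with R_A=26/15, M_A=0 = ((26/15)·(15/2)³/6 - 0·(15/2)²/2 - 13·((15/2)-(10/3))²/2)/10000 = 13/14400 m
Load 2 — uniform load w=7 kN/m over full span:
  y_2 = -wx²(L-x)²/(24EI) = -7·(15/2)²·(10-(15/2))²/(24·10000) = -21/2048 m
Load 3 — point force P=-18 kN at a=6 m (b=L-a=4):
  y_3 = -Pa²(L-x)²(3bL-(3b+a)(L-x))/(6L³EI)  [x>a] = -(-18)·6²·(10-(15/2))²·(3·4·10-(3·4+6)·(10-(15/2)))/(6·10³·10000) = 81/16000 m
Superposition: y = Σ y_i = -9881/2304000 m ≈ -0.004289 m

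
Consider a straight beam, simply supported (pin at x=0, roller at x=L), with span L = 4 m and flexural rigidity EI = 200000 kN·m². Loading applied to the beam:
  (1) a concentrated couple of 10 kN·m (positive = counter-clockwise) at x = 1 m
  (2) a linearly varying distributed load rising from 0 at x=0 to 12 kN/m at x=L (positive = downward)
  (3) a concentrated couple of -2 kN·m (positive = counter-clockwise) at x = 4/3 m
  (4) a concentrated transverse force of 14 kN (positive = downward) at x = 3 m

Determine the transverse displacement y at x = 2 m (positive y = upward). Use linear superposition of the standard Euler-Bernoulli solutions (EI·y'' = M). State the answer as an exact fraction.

Load 1 — applied couple M₀=10 kN·m at a=1 m (b=L-a=3):
  y_1 = (M₀x³/(6L)-M₀(x-a)²/2+C₁x)/EI  [x>a] with C₁=M₀(3b²-L²)/(6L)=55/12 = (10·2³/(6·4)-10·(2-1)²/2+(55/12)·2)/200000 = 3/80000 m
Load 2 — triangular load w₀=12 kN/m (0→w₀ over full span):
  y_2 = -w₀x(7L⁴-10L²x²+3x⁴)/(360LEI) = -12·2·(7·4⁴-10·4²·2²+3·2⁴)/(360·4·200000) = -1/10000 m
Load 3 — applied couple M₀=-2 kN·m at a=4/3 m (b=L-a=8/3):
  y_3 = (M₀x³/(6L)-M₀(x-a)²/2+C₁x)/EI  [x>a] with C₁=M₀(3b²-L²)/(6L)=-4/9 = ((-2)·2³/(6·4)-(-2)·(2-(4/3))²/2+(-4/9)·2)/200000 = -1/180000 m
Load 4 — point force P=14 kN at a=3 m (b=L-a=1):
  y_4 = -Pbx(L²-b²-x²)/(6LEI)  [x≤a] = -14·1·2·(4²-1²-2²)/(6·4·200000) = -77/1200000 m
Superposition: y = Σ y_i = -119/900000 m ≈ -0.000132 m

y(2) = -119/900000 m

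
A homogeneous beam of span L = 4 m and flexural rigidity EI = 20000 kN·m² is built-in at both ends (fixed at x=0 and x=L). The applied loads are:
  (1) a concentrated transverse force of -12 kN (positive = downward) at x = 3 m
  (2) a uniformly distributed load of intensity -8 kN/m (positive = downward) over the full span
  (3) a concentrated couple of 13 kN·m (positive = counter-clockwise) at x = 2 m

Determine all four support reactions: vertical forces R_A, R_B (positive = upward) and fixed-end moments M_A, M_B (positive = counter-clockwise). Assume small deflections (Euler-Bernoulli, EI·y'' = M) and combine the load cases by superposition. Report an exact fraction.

Load 1 — point force P=-12 kN at a=3 m (b=L-a=1):
  R_A = Pb²(3a+b)/L³ = (-12)·1²·(3·3+1)/4³ = -15/8 kN
  M_A = Pab²/L² = (-12)·3·1²/4² = -9/4 kN·m
  R_B = Pa²(a+3b)/L³ = (-12)·3²·(3+3·1)/4³ = -81/8 kN
  M_B = -Pa²b/L² = -(-12)·3²·1/4² = 27/4 kN·m
Load 2 — uniform load w=-8 kN/m over full span:
  R_A = wL/2 = (-8)·4/2 = -16 kN
  M_A = wL²/12 = (-8)·4²/12 = -32/3 kN·m
  R_B = wL/2 = (-8)·4/2 = -16 kN
  M_B = -wL²/12 = -(-8)·4²/12 = 32/3 kN·m
Load 3 — applied couple M₀=13 kN·m at a=2 m (b=L-a=2):
  R_A = 6M₀ab/L³ = 6·13·2·2/4³ = 39/8 kN
  M_A = M₀b(2a-b)/L² = 13·2·(2·2-2)/4² = 13/4 kN·m
  R_B = -6M₀ab/L³ = -6·13·2·2/4³ = -39/8 kN
  M_B = M₀a(2b-a)/L² = 13·2·(2·2-2)/4² = 13/4 kN·m
Superposition: R_A = -13 kN, M_A = -29/3 kN·m, R_B = -31 kN, M_B = 62/3 kN·m

R_A = -13 kN, M_A = -29/3 kN·m, R_B = -31 kN, M_B = 62/3 kN·m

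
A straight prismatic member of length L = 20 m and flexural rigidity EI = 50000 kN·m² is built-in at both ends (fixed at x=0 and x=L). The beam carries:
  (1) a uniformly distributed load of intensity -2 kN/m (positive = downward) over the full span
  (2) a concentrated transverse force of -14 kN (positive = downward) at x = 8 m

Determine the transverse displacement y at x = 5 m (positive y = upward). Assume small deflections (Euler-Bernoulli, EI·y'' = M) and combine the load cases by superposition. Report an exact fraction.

y(5) = 627/40000 m

Load 1 — uniform load w=-2 kN/m over full span:
  y_1 = -wx²(L-x)²/(24EI) = -(-2)·5²·(20-5)²/(24·50000) = 3/320 m
Load 2 — point force P=-14 kN at a=8 m (b=L-a=12):
  y_2 = -Pb²x²(3aL-(3a+b)x)/(6L³EI)  [x≤a] = -(-14)·12²·5²·(3·8·20-(3·8+12)·5)/(6·20³·50000) = 63/10000 m
Superposition: y = Σ y_i = 627/40000 m ≈ 0.015675 m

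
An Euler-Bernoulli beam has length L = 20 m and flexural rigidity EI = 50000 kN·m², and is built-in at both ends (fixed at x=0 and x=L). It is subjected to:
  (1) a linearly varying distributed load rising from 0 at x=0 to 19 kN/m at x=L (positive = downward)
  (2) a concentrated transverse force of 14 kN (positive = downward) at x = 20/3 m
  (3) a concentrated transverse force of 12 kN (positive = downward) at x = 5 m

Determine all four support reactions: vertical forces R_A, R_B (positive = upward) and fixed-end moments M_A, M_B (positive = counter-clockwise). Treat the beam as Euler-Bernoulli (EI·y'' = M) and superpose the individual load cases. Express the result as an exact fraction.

Load 1 — triangular load w₀=19 kN/m (0→w₀ over full span):
  R_A = 3w₀L/20 = 3·19·20/20 = 57 kN
  M_A = w₀L²/30 = 19·20²/30 = 760/3 kN·m
  R_B = 7w₀L/20 = 7·19·20/20 = 133 kN
  M_B = -w₀L²/20 = -19·20²/20 = -380 kN·m
Load 2 — point force P=14 kN at a=20/3 m (b=L-a=40/3):
  R_A = Pb²(3a+b)/L³ = 14·(40/3)²·(3·(20/3)+(40/3))/20³ = 280/27 kN
  M_A = Pab²/L² = 14·(20/3)·(40/3)²/20² = 1120/27 kN·m
  R_B = Pa²(a+3b)/L³ = 14·(20/3)²·((20/3)+3·(40/3))/20³ = 98/27 kN
  M_B = -Pa²b/L² = -14·(20/3)²·(40/3)/20² = -560/27 kN·m
Load 3 — point force P=12 kN at a=5 m (b=L-a=15):
  R_A = Pb²(3a+b)/L³ = 12·15²·(3·5+15)/20³ = 81/8 kN
  M_A = Pab²/L² = 12·5·15²/20² = 135/4 kN·m
  R_B = Pa²(a+3b)/L³ = 12·5²·(5+3·15)/20³ = 15/8 kN
  M_B = -Pa²b/L² = -12·5²·15/20² = -45/4 kN·m
Superposition: R_A = 16739/216 kN, M_A = 35485/108 kN·m, R_B = 29917/216 kN, M_B = -44495/108 kN·m

R_A = 16739/216 kN, M_A = 35485/108 kN·m, R_B = 29917/216 kN, M_B = -44495/108 kN·m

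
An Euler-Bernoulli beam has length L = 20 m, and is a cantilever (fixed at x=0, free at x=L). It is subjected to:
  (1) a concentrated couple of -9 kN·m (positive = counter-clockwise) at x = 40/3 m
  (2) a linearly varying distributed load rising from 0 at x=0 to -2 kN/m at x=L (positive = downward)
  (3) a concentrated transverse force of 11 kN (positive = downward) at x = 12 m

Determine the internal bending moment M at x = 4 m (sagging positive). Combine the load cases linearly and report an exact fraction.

M(4) = 1361/15 kN·m

Load 1 — applied couple M₀=-9 kN·m at a=40/3 m (b=L-a=20/3):
  M_1 = M₀  [x≤a] = (-9) = -9 kN·m
Load 2 — triangular load w₀=-2 kN/m (0→w₀ over full span):
  M_2 = w₀Lx/2 - w₀L²/3 - w₀x³/(6L) = (-2)·20·4/2 - (-2)·20²/3 - (-2)·4³/(6·20) = 2816/15 kN·m
Load 3 — point force P=11 kN at a=12 m (b=L-a=8):
  M_3 = -P(a-x)  [x≤a] = -11·(12-4) = -88 kN·m
Superposition: M = Σ M_i = 1361/15 kN·m ≈ 90.733333 kN·m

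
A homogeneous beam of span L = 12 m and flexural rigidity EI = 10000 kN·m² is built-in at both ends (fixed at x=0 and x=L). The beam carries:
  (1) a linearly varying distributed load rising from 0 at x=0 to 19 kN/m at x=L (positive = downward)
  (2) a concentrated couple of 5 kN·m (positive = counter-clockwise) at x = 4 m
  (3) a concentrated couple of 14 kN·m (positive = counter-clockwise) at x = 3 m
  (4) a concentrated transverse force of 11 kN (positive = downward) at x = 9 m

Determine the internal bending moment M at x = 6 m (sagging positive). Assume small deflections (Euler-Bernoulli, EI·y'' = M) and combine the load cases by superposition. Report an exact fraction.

Load 1 — triangular load w₀=19 kN/m (0→w₀ over full span):
  M_1 = 3w₀Lx/20 - w₀L²/30 - w₀x³/(6L) = 3·19·12·6/20 - 19·12²/30 - 19·6³/(6·12) = 57 kN·m
Load 2 — applied couple M₀=5 kN·m at a=4 m (b=L-a=8):
  M_2 = R_Ax - M_A - M₀  [x>a] with R_A=5/9, M_A=0 = (5/9)·6 - 0 - 5 = -5/3 kN·m
Load 3 — applied couple M₀=14 kN·m at a=3 m (b=L-a=9):
  M_3 = R_Ax - M_A - M₀  [x>a] with R_A=21/16, M_A=-21/8 = (21/16)·6 - (-21/8) - 14 = -7/2 kN·m
Load 4 — point force P=11 kN at a=9 m (b=L-a=3):
  M_4 = Pb²(3a+b)x/L³ - Pab²/L²  [x≤a] = 11·3²·(3·9+3)·6/12³ - 11·9·3²/12² = 33/8 kN·m
Superposition: M = Σ M_i = 1343/24 kN·m ≈ 55.958333 kN·m

M(6) = 1343/24 kN·m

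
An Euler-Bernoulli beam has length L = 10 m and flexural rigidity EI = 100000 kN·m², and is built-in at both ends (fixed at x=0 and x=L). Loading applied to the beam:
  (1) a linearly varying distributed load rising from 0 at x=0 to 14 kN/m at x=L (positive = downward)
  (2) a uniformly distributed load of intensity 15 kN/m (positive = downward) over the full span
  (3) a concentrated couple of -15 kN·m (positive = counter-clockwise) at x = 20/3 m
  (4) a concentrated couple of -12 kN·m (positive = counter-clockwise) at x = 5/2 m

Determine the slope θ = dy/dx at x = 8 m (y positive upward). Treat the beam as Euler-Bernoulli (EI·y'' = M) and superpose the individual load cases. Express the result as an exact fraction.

Load 1 — triangular load w₀=14 kN/m (0→w₀ over full span):
  θ_1 = -w₀(2x(L-x)(L-2x)(x+2L)+x²(L-x)²)/(120LEI) = -14·(2·8·(10-8)·(10-2·8)·(8+2·10)+8²·(10-8)²)/(120·10·100000) = 28/46875 rad
Load 2 — uniform load w=15 kN/m over full span:
  θ_2 = -wx(L-x)(L-2x)/(12EI) = -15·8·(10-8)·(10-2·8)/(12·100000) = 3/2500 rad
Load 3 — applied couple M₀=-15 kN·m at a=20/3 m (b=L-a=10/3):
  θ_3 = (R_Ax²/2 - M_Ax - M₀(x-a))/EI  [x>a] with R_A=-2, M_A=-5 = ((-2)·8²/2 - (-5)·8 - (-15)·(8-(20/3)))/100000 = -1/25000 rad
Load 4 — applied couple M₀=-12 kN·m at a=5/2 m (b=L-a=15/2):
  θ_4 = (R_Ax²/2 - M_Ax - M₀(x-a))/EI  [x>a] with R_A=-27/20, M_A=9/4 = ((-27/20)·8²/2 - (9/4)·8 - (-12)·(8-(5/2)))/100000 = 3/62500 rad
Superposition: θ = Σ θ_i = 677/375000 rad ≈ 0.001805 rad

θ(8) = 677/375000 rad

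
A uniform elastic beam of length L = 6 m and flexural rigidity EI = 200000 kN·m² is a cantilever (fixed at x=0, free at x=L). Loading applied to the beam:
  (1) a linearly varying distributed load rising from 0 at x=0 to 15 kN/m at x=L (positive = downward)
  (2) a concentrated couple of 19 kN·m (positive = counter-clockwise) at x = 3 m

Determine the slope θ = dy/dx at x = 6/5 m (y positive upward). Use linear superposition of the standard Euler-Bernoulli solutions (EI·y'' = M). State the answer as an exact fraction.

Load 1 — triangular load w₀=15 kN/m (0→w₀ over full span):
  θ_1 = (w₀Lx²/4-w₀L²x/3-w₀x⁴/(24L))/EI = (15·6·(6/5)²/4-15·6²·(6/5)/3-15·(6/5)⁴/(24·6))/200000 = -22977/25000000 rad
Load 2 — applied couple M₀=19 kN·m at a=3 m (b=L-a=3):
  θ_2 = M₀x/EI  [x≤a] = 19·(6/5)/200000 = 57/500000 rad
Superposition: θ = Σ θ_i = -20127/25000000 rad ≈ -0.000805 rad

θ(6/5) = -20127/25000000 rad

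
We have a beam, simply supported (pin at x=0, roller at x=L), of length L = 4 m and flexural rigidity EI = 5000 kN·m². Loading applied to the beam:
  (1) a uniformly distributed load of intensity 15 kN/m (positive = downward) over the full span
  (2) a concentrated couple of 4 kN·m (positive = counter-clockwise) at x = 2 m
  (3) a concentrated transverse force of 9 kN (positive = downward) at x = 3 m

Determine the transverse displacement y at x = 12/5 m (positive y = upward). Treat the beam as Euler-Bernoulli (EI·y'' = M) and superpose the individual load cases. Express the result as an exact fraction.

y(12/5) = -13887/1250000 m

Load 1 — uniform load w=15 kN/m over full span:
  y_1 = -wx(L³-2Lx²+x³)/(24EI) = -15·(12/5)·(4³-2·4·(12/5)²+(12/5)³)/(24·5000) = -744/78125 m
Load 2 — applied couple M₀=4 kN·m at a=2 m (b=L-a=2):
  y_2 = (M₀x³/(6L)-M₀(x-a)²/2+C₁x)/EI  [x>a] with C₁=M₀(3b²-L²)/(6L)=-2/3 = (4·(12/5)³/(6·4)-4·((12/5)-2)²/2+(-2/3)·(12/5))/5000 = 6/78125 m
Load 3 — point force P=9 kN at a=3 m (b=L-a=1):
  y_3 = -Pbx(L²-b²-x²)/(6LEI)  [x≤a] = -9·1·(12/5)·(4²-1²-(12/5)²)/(6·4·5000) = -2079/1250000 m
Superposition: y = Σ y_i = -13887/1250000 m ≈ -0.011110 m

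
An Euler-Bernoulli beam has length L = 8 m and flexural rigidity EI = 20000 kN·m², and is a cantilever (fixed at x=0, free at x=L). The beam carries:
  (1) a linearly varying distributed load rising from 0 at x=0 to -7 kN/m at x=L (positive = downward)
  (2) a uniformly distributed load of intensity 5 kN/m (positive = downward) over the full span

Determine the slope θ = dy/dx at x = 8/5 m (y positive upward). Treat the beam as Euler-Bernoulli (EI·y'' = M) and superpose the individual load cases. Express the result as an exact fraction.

Load 1 — triangular load w₀=-7 kN/m (0→w₀ over full span):
  θ_1 = (w₀Lx²/4-w₀L²x/3-w₀x⁴/(24L))/EI = ((-7)·8·(8/5)²/4-(-7)·8²·(8/5)/3-(-7)·(8/5)⁴/(24·8))/20000 = 11914/1171875 rad
Load 2 — uniform load w=5 kN/m over full span:
  θ_2 = -wx(x²-3Lx+3L²)/(6EI) = -5·(8/5)·((8/5)²-3·8·(8/5)+3·8²)/(6·20000) = -488/46875 rad
Superposition: θ = Σ θ_i = -286/1171875 rad ≈ -0.000244 rad

θ(8/5) = -286/1171875 rad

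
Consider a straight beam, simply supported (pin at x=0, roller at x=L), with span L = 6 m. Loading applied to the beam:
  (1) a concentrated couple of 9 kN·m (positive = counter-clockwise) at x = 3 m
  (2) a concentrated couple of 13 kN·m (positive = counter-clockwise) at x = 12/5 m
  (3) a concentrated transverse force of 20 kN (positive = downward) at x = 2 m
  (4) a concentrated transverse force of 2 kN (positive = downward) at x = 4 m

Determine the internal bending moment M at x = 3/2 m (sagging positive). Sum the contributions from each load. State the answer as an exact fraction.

M(3/2) = 53/2 kN·m

Load 1 — applied couple M₀=9 kN·m at a=3 m (b=L-a=3):
  M_1 = M₀x/L  [x≤a] = 9·(3/2)/6 = 9/4 kN·m
Load 2 — applied couple M₀=13 kN·m at a=12/5 m (b=L-a=18/5):
  M_2 = M₀x/L  [x≤a] = 13·(3/2)/6 = 13/4 kN·m
Load 3 — point force P=20 kN at a=2 m (b=L-a=4):
  M_3 = Pbx/L  [x≤a] = 20·4·(3/2)/6 = 20 kN·m
Load 4 — point force P=2 kN at a=4 m (b=L-a=2):
  M_4 = Pbx/L  [x≤a] = 2·2·(3/2)/6 = 1 kN·m
Superposition: M = Σ M_i = 53/2 kN·m ≈ 26.500000 kN·m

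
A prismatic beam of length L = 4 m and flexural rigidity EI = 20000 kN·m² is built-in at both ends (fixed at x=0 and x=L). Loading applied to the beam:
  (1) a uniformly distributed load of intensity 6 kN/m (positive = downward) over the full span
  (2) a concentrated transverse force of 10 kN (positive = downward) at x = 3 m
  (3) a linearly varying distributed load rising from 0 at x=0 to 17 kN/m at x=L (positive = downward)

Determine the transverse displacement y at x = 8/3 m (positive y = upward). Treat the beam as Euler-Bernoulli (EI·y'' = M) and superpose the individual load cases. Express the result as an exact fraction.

y(8/3) = -8807/18225000 m

Load 1 — uniform load w=6 kN/m over full span:
  y_1 = -wx²(L-x)²/(24EI) = -6·(8/3)²·(4-(8/3))²/(24·20000) = -8/50625 m
Load 2 — point force P=10 kN at a=3 m (b=L-a=1):
  y_2 = -Pb²x²(3aL-(3a+b)x)/(6L³EI)  [x≤a] = -10·1²·(8/3)²·(3·3·4-(3·3+1)·(8/3))/(6·4³·20000) = -7/81000 m
Load 3 — triangular load w₀=17 kN/m (0→w₀ over full span):
  y_3 = -w₀x²(L-x)²(x+2L)/(120LEI) = -17·(8/3)²·(4-(8/3))²·((8/3)+2·4)/(120·4·20000) = -544/2278125 m
Superposition: y = Σ y_i = -8807/18225000 m ≈ -0.000483 m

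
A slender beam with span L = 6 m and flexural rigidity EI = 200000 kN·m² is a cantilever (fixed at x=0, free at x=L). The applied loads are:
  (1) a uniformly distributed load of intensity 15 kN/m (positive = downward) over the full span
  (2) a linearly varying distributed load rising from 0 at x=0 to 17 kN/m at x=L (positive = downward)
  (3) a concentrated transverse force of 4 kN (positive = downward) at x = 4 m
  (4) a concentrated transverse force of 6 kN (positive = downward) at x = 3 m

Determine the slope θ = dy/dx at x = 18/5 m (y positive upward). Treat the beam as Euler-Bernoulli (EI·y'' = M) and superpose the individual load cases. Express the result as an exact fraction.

Load 1 — uniform load w=15 kN/m over full span:
  θ_1 = -wx(x²-3Lx+3L²)/(6EI) = -15·(18/5)·((18/5)²-3·6·(18/5)+3·6²)/(6·200000) = -3159/1250000 rad
Load 2 — triangular load w₀=17 kN/m (0→w₀ over full span):
  θ_2 = (w₀Lx²/4-w₀L²x/3-w₀x⁴/(24L))/EI = (17·6·(18/5)²/4-17·6²·(18/5)/3-17·(18/5)⁴/(24·6))/200000 = -264843/125000000 rad
Load 3 — point force P=4 kN at a=4 m (b=L-a=2):
  θ_3 = -Px(2a-x)/(2EI)  [x≤a] = -4·(18/5)·(2·4-(18/5))/(2·200000) = -99/625000 rad
Load 4 — point force P=6 kN at a=3 m (b=L-a=3):
  θ_4 = -Pa²/(2EI)  [x>a] = -6·3²/(2·200000) = -27/200000 rad
Superposition: θ = Σ θ_i = -308709/62500000 rad ≈ -0.004939 rad

θ(18/5) = -308709/62500000 rad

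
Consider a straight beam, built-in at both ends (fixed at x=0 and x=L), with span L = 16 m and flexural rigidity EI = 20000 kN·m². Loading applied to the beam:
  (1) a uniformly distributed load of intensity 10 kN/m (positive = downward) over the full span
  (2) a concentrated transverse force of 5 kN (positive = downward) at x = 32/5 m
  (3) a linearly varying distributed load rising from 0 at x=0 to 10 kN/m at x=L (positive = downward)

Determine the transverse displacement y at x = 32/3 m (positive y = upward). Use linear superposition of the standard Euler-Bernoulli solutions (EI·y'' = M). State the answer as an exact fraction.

y(32/3) = -1214464/11390625 m

Load 1 — uniform load w=10 kN/m over full span:
  y_1 = -wx²(L-x)²/(24EI) = -10·(32/3)²·(16-(32/3))²/(24·20000) = -2048/30375 m
Load 2 — point force P=5 kN at a=32/5 m (b=L-a=48/5):
  y_2 = -Pa²(L-x)²(3bL-(3b+a)(L-x))/(6L³EI)  [x>a] = -5·(32/5)²·(16-(32/3))²·(3·(48/5)·16-(3·(48/5)+(32/5))·(16-(32/3)))/(6·16³·20000) = -4096/1265625 m
Load 3 — triangular load w₀=10 kN/m (0→w₀ over full span):
  y_3 = -w₀x²(L-x)²(x+2L)/(120LEI) = -10·(32/3)²·(16-(32/3))²·((32/3)+2·16)/(120·16·20000) = -16384/455625 m
Superposition: y = Σ y_i = -1214464/11390625 m ≈ -0.106620 m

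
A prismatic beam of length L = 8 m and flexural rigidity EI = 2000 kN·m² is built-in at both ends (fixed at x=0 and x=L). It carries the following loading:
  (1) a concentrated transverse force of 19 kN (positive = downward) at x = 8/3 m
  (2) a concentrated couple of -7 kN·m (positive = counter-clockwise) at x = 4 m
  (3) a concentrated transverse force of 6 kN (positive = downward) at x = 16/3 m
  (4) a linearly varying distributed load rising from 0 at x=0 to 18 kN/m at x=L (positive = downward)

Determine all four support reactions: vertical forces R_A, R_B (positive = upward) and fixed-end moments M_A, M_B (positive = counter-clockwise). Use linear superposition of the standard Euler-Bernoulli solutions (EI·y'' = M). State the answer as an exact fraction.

Load 1 — point force P=19 kN at a=8/3 m (b=L-a=16/3):
  R_A = Pb²(3a+b)/L³ = 19·(16/3)²·(3·(8/3)+(16/3))/8³ = 380/27 kN
  M_A = Pab²/L² = 19·(8/3)·(16/3)²/8² = 608/27 kN·m
  R_B = Pa²(a+3b)/L³ = 19·(8/3)²·((8/3)+3·(16/3))/8³ = 133/27 kN
  M_B = -Pa²b/L² = -19·(8/3)²·(16/3)/8² = -304/27 kN·m
Load 2 — applied couple M₀=-7 kN·m at a=4 m (b=L-a=4):
  R_A = 6M₀ab/L³ = 6·(-7)·4·4/8³ = -21/16 kN
  M_A = M₀b(2a-b)/L² = (-7)·4·(2·4-4)/8² = -7/4 kN·m
  R_B = -6M₀ab/L³ = -6·(-7)·4·4/8³ = 21/16 kN
  M_B = M₀a(2b-a)/L² = (-7)·4·(2·4-4)/8² = -7/4 kN·m
Load 3 — point force P=6 kN at a=16/3 m (b=L-a=8/3):
  R_A = Pb²(3a+b)/L³ = 6·(8/3)²·(3·(16/3)+(8/3))/8³ = 14/9 kN
  M_A = Pab²/L² = 6·(16/3)·(8/3)²/8² = 32/9 kN·m
  R_B = Pa²(a+3b)/L³ = 6·(16/3)²·((16/3)+3·(8/3))/8³ = 40/9 kN
  M_B = -Pa²b/L² = -6·(16/3)²·(8/3)/8² = -64/9 kN·m
Load 4 — triangular load w₀=18 kN/m (0→w₀ over full span):
  R_A = 3w₀L/20 = 3·18·8/20 = 108/5 kN
  M_A = w₀L²/30 = 18·8²/30 = 192/5 kN·m
  R_B = 7w₀L/20 = 7·18·8/20 = 252/5 kN
  M_B = -w₀L²/20 = -18·8²/20 = -288/5 kN·m
Superposition: R_A = 77581/2160 kN, M_A = 33871/540 kN·m, R_B = 131939/2160 kN, M_B = -41969/540 kN·m

R_A = 77581/2160 kN, M_A = 33871/540 kN·m, R_B = 131939/2160 kN, M_B = -41969/540 kN·m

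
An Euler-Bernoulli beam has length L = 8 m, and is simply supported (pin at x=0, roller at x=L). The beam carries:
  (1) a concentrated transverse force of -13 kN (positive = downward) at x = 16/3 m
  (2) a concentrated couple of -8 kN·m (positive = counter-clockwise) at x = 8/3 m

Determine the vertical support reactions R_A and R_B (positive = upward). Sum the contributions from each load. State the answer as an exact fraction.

R_A = -16/3 kN, R_B = -23/3 kN

Load 1 — point force P=-13 kN at a=16/3 m (b=L-a=8/3):
  R_A = Pb/L = (-13)·(8/3)/8 = -13/3 kN
  R_B = Pa/L = (-13)·(16/3)/8 = -26/3 kN
Load 2 — applied couple M₀=-8 kN·m at a=8/3 m (b=L-a=16/3):
  R_A = M₀/L = (-8)/8 = -1 kN
  R_B = -M₀/L = -(-8)/8 = 1 kN
Superposition: R_A = -16/3 kN, R_B = -23/3 kN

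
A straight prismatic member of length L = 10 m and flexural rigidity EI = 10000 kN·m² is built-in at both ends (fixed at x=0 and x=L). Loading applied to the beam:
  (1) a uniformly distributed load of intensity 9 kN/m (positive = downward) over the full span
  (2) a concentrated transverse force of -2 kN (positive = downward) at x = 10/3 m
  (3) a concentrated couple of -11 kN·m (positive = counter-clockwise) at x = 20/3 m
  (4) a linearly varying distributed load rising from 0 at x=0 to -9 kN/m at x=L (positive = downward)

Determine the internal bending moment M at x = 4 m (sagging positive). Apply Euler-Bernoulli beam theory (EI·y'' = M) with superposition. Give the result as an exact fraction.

M(4) = 1994/135 kN·m

Load 1 — uniform load w=9 kN/m over full span:
  M_1 = wLx/2 - wL²/12 - wx²/2 = 9·10·4/2 - 9·10²/12 - 9·4²/2 = 33 kN·m
Load 2 — point force P=-2 kN at a=10/3 m (b=L-a=20/3):
  M_2 = Pa²(a+3b)(L-x)/L³ - Pa²b/L²  [x>a] = (-2)·(10/3)²·((10/3)+3·(20/3))·(10-4)/10³ - (-2)·(10/3)²·(20/3)/10² = -44/27 kN·m
Load 3 — applied couple M₀=-11 kN·m at a=20/3 m (b=L-a=10/3):
  M_3 = R_Ax - M_A  [x≤a] with R_A=-22/15, M_A=-11/3 = (-22/15)·4 - (-11/3) = -11/5 kN·m
Load 4 — triangular load w₀=-9 kN/m (0→w₀ over full span):
  M_4 = 3w₀Lx/20 - w₀L²/30 - w₀x³/(6L) = 3·(-9)·10·4/20 - (-9)·10²/30 - (-9)·4³/(6·10) = -72/5 kN·m
Superposition: M = Σ M_i = 1994/135 kN·m ≈ 14.770370 kN·m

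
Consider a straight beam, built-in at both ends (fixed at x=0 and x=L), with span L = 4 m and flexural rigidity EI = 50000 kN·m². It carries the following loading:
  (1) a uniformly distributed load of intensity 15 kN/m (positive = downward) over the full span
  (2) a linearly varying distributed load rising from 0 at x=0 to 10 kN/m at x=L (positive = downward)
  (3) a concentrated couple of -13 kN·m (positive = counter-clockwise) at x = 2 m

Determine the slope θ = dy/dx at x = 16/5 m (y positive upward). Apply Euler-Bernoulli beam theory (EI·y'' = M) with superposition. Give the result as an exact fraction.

Load 1 — uniform load w=15 kN/m over full span:
  θ_1 = -wx(L-x)(L-2x)/(12EI) = -15·(16/5)·(4-(16/5))·(4-2·(16/5))/(12·50000) = 12/78125 rad
Load 2 — triangular load w₀=10 kN/m (0→w₀ over full span):
  θ_2 = -w₀(2x(L-x)(L-2x)(x+2L)+x²(L-x)²)/(120LEI) = -10·(2·(16/5)·(4-(16/5))·(4-2·(16/5))·((16/5)+2·4)+(16/5)²·(4-(16/5))²)/(120·4·50000) = 64/1171875 rad
Load 3 — applied couple M₀=-13 kN·m at a=2 m (b=L-a=2):
  θ_3 = (R_Ax²/2 - M_Ax - M₀(x-a))/EI  [x>a] with R_A=-39/8, M_A=-13/4 = ((-39/8)·(16/5)²/2 - (-13/4)·(16/5) - (-13)·((16/5)-2))/50000 = 13/625000 rad
Superposition: θ = Σ θ_i = 2147/9375000 rad ≈ 0.000229 rad

θ(16/5) = 2147/9375000 rad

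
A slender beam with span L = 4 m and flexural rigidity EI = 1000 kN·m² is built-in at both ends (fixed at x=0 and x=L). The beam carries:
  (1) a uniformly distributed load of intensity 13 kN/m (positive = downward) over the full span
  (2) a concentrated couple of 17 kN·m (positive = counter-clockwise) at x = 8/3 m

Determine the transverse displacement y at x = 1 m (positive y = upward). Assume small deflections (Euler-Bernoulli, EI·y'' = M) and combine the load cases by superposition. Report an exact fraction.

Load 1 — uniform load w=13 kN/m over full span:
  y_1 = -wx²(L-x)²/(24EI) = -13·1²·(4-1)²/(24·1000) = -39/8000 m
Load 2 — applied couple M₀=17 kN·m at a=8/3 m (b=L-a=4/3):
  y_2 = (R_Ax³/6 - M_Ax²/2)/EI  [x≤a] with R_A=17/3, M_A=17/3 = ((17/3)·1³/6 - (17/3)·1²/2)/1000 = -17/9000 m
Superposition: y = Σ y_i = -487/72000 m ≈ -0.006764 m

y(1) = -487/72000 m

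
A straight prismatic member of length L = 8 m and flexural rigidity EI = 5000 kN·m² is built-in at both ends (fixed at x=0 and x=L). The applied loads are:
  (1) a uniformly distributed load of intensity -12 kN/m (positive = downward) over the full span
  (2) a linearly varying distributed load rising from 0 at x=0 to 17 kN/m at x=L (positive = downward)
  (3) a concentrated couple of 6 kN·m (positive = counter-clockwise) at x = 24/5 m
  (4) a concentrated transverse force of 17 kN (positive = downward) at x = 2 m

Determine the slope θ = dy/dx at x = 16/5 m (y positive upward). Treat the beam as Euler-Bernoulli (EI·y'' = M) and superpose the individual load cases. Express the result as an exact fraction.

θ(16/5) = 48/78125 rad

Load 1 — uniform load w=-12 kN/m over full span:
  θ_1 = -wx(L-x)(L-2x)/(12EI) = -(-12)·(16/5)·(8-(16/5))·(8-2·(16/5))/(12·5000) = 384/78125 rad
Load 2 — triangular load w₀=17 kN/m (0→w₀ over full span):
  θ_2 = -w₀(2x(L-x)(L-2x)(x+2L)+x²(L-x)²)/(120LEI) = -17·(2·(16/5)·(8-(16/5))·(8-2·(16/5))·((16/5)+2·8)+(16/5)²·(8-(16/5))²)/(120·8·5000) = -1632/390625 rad
Load 3 — applied couple M₀=6 kN·m at a=24/5 m (b=L-a=16/5):
  θ_3 = (R_Ax²/2 - M_Ax)/EI  [x≤a] with R_A=27/25, M_A=48/25 = ((27/25)·(16/5)²/2 - (48/25)·(16/5))/5000 = -48/390625 rad
Load 4 — point force P=17 kN at a=2 m (b=L-a=6):
  θ_4 = Pa²(L-x)(2bL-(3b+a)(L-x))/(2L³EI)  [x>a] = 17·2²·(8-(16/5))·(2·6·8-(3·6+2)·(8-(16/5)))/(2·8³·5000) = 0 rad
Superposition: θ = Σ θ_i = 48/78125 rad ≈ 0.000614 rad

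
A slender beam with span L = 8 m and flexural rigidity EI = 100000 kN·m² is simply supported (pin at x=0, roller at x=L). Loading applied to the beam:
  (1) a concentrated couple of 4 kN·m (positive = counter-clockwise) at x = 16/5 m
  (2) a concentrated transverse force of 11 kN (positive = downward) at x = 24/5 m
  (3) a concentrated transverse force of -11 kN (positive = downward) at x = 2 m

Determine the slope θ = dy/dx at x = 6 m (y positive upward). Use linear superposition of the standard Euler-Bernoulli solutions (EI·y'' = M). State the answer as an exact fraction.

Load 1 — applied couple M₀=4 kN·m at a=16/5 m (b=L-a=24/5):
  θ_1 = (M₀x²/(2L)-M₀(x-a)+C₁)/EI  [x>a] with C₁=M₀(3b²-L²)/(6L)=32/75 = (4·6²/(2·8)-4·(6-(16/5))+(32/75))/100000 = -133/7500000 rad
Load 2 — point force P=11 kN at a=24/5 m (b=L-a=16/5):
  θ_2 = -Pa(2L²-6Lx+3x²+a²)/(6LEI)  [x>a] = -11·(24/5)·(2·8²-6·8·6+3·6²+(24/5)²)/(6·8·100000) = 1991/6250000 rad
Load 3 — point force P=-11 kN at a=2 m (b=L-a=6):
  θ_3 = -Pa(2L²-6Lx+3x²+a²)/(6LEI)  [x>a] = -(-11)·2·(2·8²-6·8·6+3·6²+2²)/(6·8·100000) = -11/50000 rad
Superposition: θ = Σ θ_i = 3031/37500000 rad ≈ 0.000081 rad

θ(6) = 3031/37500000 rad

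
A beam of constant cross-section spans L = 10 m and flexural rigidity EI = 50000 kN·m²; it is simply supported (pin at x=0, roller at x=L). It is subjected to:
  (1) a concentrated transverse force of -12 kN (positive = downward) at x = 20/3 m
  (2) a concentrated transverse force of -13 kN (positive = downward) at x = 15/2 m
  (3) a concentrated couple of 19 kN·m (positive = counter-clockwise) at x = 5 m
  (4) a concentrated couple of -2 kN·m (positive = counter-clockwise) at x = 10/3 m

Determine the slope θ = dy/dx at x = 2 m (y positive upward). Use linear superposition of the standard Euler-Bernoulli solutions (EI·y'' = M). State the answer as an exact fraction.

Load 1 — point force P=-12 kN at a=20/3 m (b=L-a=10/3):
  θ_1 = -Pb(L²-b²-3x²)/(6LEI)  [x≤a] = -(-12)·(10/3)·(10²-(10/3)²-3·2²)/(6·10·50000) = 173/168750 rad
Load 2 — point force P=-13 kN at a=15/2 m (b=L-a=5/2):
  θ_2 = -Pb(L²-b²-3x²)/(6LEI)  [x≤a] = -(-13)·(5/2)·(10²-(5/2)²-3·2²)/(6·10·50000) = 1417/1600000 rad
Load 3 — applied couple M₀=19 kN·m at a=5 m (b=L-a=5):
  θ_3 = (M₀x²/(2L)+C₁)/EI  [x≤a] with C₁=M₀(3b²-L²)/(6L)=-95/12 = (19·2²/(2·10)+(-95/12))/50000 = -247/3000000 rad
Load 4 — applied couple M₀=-2 kN·m at a=10/3 m (b=L-a=20/3):
  θ_4 = (M₀x²/(2L)+C₁)/EI  [x≤a] with C₁=M₀(3b²-L²)/(6L)=-10/9 = ((-2)·2²/(2·10)+(-10/9))/50000 = -17/562500 rad
Superposition: θ = Σ θ_i = 388423/216000000 rad ≈ 0.001798 rad

θ(2) = 388423/216000000 rad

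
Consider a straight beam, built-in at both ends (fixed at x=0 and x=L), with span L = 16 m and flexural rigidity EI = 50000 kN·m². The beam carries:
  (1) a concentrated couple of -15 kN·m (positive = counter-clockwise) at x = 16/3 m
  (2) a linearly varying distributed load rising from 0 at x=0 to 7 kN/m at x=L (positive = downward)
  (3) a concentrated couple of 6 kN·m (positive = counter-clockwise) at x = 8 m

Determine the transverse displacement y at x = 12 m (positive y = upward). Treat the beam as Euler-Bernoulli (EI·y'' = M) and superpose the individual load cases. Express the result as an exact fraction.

Load 1 — applied couple M₀=-15 kN·m at a=16/3 m (b=L-a=32/3):
  y_1 = (R_Ax³/6 - M_Ax²/2 - M₀(x-a)²/2)/EI  [x>a] with R_A=-5/4, M_A=0 = ((-5/4)·12³/6 - 0·12²/2 - (-15)·(12-(16/3))²/2)/50000 = -1/1875 m
Load 2 — triangular load w₀=7 kN/m (0→w₀ over full span):
  y_2 = -w₀x²(L-x)²(x+2L)/(120LEI) = -7·12²·(16-12)²·(12+2·16)/(120·16·50000) = -231/31250 m
Load 3 — applied couple M₀=6 kN·m at a=8 m (b=L-a=8):
  y_3 = (R_Ax³/6 - M_Ax²/2 - M₀(x-a)²/2)/EI  [x>a] with R_A=9/16, M_A=3/2 = ((9/16)·12³/6 - (3/2)·12²/2 - 6·(12-8)²/2)/50000 = 3/25000 m
Superposition: y = Σ y_i = -2927/375000 m ≈ -0.007805 m

y(12) = -2927/375000 m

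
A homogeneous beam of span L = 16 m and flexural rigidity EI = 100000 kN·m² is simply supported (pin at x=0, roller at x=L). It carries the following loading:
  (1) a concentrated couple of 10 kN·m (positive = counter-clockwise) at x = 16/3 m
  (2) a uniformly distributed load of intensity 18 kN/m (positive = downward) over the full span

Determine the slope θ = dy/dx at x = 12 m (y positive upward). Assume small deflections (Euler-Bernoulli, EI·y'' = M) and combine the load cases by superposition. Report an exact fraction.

Load 1 — applied couple M₀=10 kN·m at a=16/3 m (b=L-a=32/3):
  θ_1 = (M₀x²/(2L)-M₀(x-a)+C₁)/EI  [x>a] with C₁=M₀(3b²-L²)/(6L)=80/9 = (10·12²/(2·16)-10·(12-(16/3))+(80/9))/100000 = -23/180000 rad
Load 2 — uniform load w=18 kN/m over full span:
  θ_2 = -w(L³-6Lx²+4x³)/(24EI) = -18·(16³-6·16·12²+4·12³)/(24·100000) = 66/3125 rad
Superposition: θ = Σ θ_i = 18893/900000 rad ≈ 0.020992 rad

θ(12) = 18893/900000 rad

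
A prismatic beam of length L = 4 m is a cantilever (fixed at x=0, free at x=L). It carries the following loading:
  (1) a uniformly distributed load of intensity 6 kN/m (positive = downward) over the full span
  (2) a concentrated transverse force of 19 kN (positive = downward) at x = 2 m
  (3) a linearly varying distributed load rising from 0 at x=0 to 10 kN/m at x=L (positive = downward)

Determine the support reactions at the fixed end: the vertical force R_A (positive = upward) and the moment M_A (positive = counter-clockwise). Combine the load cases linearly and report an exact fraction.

R_A = 63 kN, M_A = 418/3 kN·m

Load 1 — uniform load w=6 kN/m over full span:
  R_A = wL = 6·4 = 24 kN
  M_A = wL²/2 = 6·4²/2 = 48 kN·m
Load 2 — point force P=19 kN at a=2 m (b=L-a=2):
  R_A = P = 19 kN
  M_A = Pa = 19·2 = 38 kN·m
Load 3 — triangular load w₀=10 kN/m (0→w₀ over full span):
  R_A = w₀L/2 = 10·4/2 = 20 kN
  M_A = w₀L²/3 = 10·4²/3 = 160/3 kN·m
Superposition: R_A = 63 kN, M_A = 418/3 kN·m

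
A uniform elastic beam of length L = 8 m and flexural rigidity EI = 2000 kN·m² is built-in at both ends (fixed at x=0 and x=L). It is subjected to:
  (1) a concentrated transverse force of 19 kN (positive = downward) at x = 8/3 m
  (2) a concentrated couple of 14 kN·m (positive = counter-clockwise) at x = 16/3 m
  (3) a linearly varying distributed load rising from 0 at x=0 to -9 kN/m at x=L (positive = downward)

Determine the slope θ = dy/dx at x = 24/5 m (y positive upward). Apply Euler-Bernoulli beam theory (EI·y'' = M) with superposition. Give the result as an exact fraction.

θ(24/5) = 2783/703125 rad

Load 1 — point force P=19 kN at a=8/3 m (b=L-a=16/3):
  θ_1 = Pa²(L-x)(2bL-(3b+a)(L-x))/(2L³EI)  [x>a] = 19·(8/3)²·(8-(24/5))·(2·(16/3)·8-(3·(16/3)+(8/3))·(8-(24/5)))/(2·8³·2000) = 152/28125 rad
Load 2 — applied couple M₀=14 kN·m at a=16/3 m (b=L-a=8/3):
  θ_2 = (R_Ax²/2 - M_Ax)/EI  [x≤a] with R_A=7/3, M_A=14/3 = ((7/3)·(24/5)²/2 - (14/3)·(24/5))/2000 = 7/3125 rad
Load 3 — triangular load w₀=-9 kN/m (0→w₀ over full span):
  θ_3 = -w₀(2x(L-x)(L-2x)(x+2L)+x²(L-x)²)/(120LEI) = -(-9)·(2·(24/5)·(8-(24/5))·(8-2·(24/5))·((24/5)+2·8)+(24/5)²·(8-(24/5))²)/(120·8·2000) = -288/78125 rad
Superposition: θ = Σ θ_i = 2783/703125 rad ≈ 0.003958 rad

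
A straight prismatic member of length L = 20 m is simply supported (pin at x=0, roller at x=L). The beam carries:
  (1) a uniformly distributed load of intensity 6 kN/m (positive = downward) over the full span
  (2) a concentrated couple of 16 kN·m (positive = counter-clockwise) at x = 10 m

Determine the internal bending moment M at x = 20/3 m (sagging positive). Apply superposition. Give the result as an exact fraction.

M(20/3) = 272 kN·m

Load 1 — uniform load w=6 kN/m over full span:
  M_1 = wx(L-x)/2 = 6·(20/3)·(20-(20/3))/2 = 800/3 kN·m
Load 2 — applied couple M₀=16 kN·m at a=10 m (b=L-a=10):
  M_2 = M₀x/L  [x≤a] = 16·(20/3)/20 = 16/3 kN·m
Superposition: M = Σ M_i = 272 kN·m ≈ 272.000000 kN·m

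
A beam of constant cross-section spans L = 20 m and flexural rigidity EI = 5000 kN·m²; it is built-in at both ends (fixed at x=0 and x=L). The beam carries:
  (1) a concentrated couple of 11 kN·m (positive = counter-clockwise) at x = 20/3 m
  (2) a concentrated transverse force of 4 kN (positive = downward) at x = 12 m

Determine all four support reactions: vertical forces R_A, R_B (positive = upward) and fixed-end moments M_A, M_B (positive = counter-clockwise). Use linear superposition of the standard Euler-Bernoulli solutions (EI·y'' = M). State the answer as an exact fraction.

Load 1 — applied couple M₀=11 kN·m at a=20/3 m (b=L-a=40/3):
  R_A = 6M₀ab/L³ = 6·11·(20/3)·(40/3)/20³ = 11/15 kN
  M_A = M₀b(2a-b)/L² = 11·(40/3)·(2·(20/3)-(40/3))/20² = 0 kN·m
  R_B = -6M₀ab/L³ = -6·11·(20/3)·(40/3)/20³ = -11/15 kN
  M_B = M₀a(2b-a)/L² = 11·(20/3)·(2·(40/3)-(20/3))/20² = 11/3 kN·m
Load 2 — point force P=4 kN at a=12 m (b=L-a=8):
  R_A = Pb²(3a+b)/L³ = 4·8²·(3·12+8)/20³ = 176/125 kN
  M_A = Pab²/L² = 4·12·8²/20² = 192/25 kN·m
  R_B = Pa²(a+3b)/L³ = 4·12²·(12+3·8)/20³ = 324/125 kN
  M_B = -Pa²b/L² = -4·12²·8/20² = -288/25 kN·m
Superposition: R_A = 803/375 kN, M_A = 192/25 kN·m, R_B = 697/375 kN, M_B = -589/75 kN·m

R_A = 803/375 kN, M_A = 192/25 kN·m, R_B = 697/375 kN, M_B = -589/75 kN·m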